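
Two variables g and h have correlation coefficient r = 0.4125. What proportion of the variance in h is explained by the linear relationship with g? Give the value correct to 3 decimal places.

r² = (0.4125)² = 0.170

0.170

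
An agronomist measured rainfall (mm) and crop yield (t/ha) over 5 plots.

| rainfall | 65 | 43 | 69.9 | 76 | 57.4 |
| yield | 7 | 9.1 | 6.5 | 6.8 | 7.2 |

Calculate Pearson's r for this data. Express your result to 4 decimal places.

n = 5, Σx = 311.3, Σy = 36.6, Σx² = 20030.77, Σy² = 272.14, Σxy = 2230.73
nΣxy − ΣxΣy = 11153.65 − 11393.58 = -239.93
nΣx² − (Σx)² = 100153.85 − 96907.69 = 3246.16; nΣy² − (Σy)² = 1360.7 − 1339.56 = 21.14
r = -239.93 / √(3246.16 × 21.14) = -239.93 / 261.9615 ≈ -0.9159

-0.9159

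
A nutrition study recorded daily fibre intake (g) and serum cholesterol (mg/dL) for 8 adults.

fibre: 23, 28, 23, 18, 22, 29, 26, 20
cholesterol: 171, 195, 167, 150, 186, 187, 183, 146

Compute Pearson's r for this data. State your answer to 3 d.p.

0.849

n = 8, Σx = 189, Σy = 1385, Σx² = 4567, Σy² = 242025, Σxy = 33127
nΣxy − ΣxΣy = 265016 − 261765 = 3251
nΣx² − (Σx)² = 36536 − 35721 = 815; nΣy² − (Σy)² = 1936200 − 1918225 = 17975
r = 3251 / √(815 × 17975) = 3251 / 3827.4829 ≈ 0.849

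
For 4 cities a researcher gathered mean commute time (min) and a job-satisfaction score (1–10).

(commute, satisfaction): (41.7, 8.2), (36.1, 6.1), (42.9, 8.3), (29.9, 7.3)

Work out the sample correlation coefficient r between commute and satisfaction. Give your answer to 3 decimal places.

0.589

n = 4, Σx = 150.6, Σy = 29.9, Σx² = 5776.52, Σy² = 226.63, Σxy = 1136.49
nΣxy − ΣxΣy = 4545.96 − 4502.94 = 43.02
nΣx² − (Σx)² = 23106.08 − 22680.36 = 425.72; nΣy² − (Σy)² = 906.52 − 894.01 = 12.51
r = 43.02 / √(425.72 × 12.51) = 43.02 / 72.9778 ≈ 0.589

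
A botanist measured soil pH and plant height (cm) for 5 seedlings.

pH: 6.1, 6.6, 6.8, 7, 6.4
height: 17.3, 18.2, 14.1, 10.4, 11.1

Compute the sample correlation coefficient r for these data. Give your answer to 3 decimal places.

-0.501

n = 5, Σx = 32.9, Σy = 71.1, Σx² = 216.97, Σy² = 1060.71, Σxy = 465.37
nΣxy − ΣxΣy = 2326.85 − 2339.19 = -12.34
nΣx² − (Σx)² = 1084.85 − 1082.41 = 2.44; nΣy² − (Σy)² = 5303.55 − 5055.21 = 248.34
r = -12.34 / √(2.44 × 248.34) = -12.34 / 24.6160 ≈ -0.501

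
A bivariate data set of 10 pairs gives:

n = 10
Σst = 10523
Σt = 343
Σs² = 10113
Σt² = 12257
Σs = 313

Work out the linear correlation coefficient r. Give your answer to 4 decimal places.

r = (nΣst − ΣsΣt) / √[(nΣs² − (Σs)²)(nΣt² − (Σt)²)]
Numerator: 10×10523 − 313×343 = -2129
Denominator: √[(101130 − 97969)(122570 − 117649)] = √[3161 × 4921] = 3944.0184
r = -2129 / 3944.0184 ≈ -0.5398

-0.5398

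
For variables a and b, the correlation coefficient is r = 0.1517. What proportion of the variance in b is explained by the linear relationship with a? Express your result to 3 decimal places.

r² = (0.1517)² = 0.023

0.023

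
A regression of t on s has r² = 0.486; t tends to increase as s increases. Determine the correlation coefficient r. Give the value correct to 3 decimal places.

0.697

|r| = √0.486 = 0.697
The association is positive, so r = 0.697.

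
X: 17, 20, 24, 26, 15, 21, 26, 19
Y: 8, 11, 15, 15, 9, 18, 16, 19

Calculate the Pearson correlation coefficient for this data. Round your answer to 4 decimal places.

n = 8, ΣX = 168, ΣY = 111, ΣX² = 3644, ΣY² = 1657, ΣXY = 2396
nΣXY − ΣXΣY = 19168 − 18648 = 520
nΣX² − (ΣX)² = 29152 − 28224 = 928; nΣY² − (ΣY)² = 13256 − 12321 = 935
r = 520 / √(928 × 935) = 520 / 931.4934 ≈ 0.5582

0.5582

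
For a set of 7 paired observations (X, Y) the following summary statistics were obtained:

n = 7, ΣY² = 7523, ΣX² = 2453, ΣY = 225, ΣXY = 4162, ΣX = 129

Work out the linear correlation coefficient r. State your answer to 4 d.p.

r = (nΣXY − ΣXΣY) / √[(nΣX² − (ΣX)²)(nΣY² − (ΣY)²)]
Numerator: 7×4162 − 129×225 = 109
Denominator: √[(17171 − 16641)(52661 − 50625)] = √[530 × 2036] = 1038.7878
r = 109 / 1038.7878 ≈ 0.1049

0.1049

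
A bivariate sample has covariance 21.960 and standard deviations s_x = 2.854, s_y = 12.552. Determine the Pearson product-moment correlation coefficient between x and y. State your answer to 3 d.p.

r = Cov(x,y) / (s_x · s_y) = 21.960 / (2.854 × 12.552)
  = 21.960 / 35.8234 ≈ 0.613

0.613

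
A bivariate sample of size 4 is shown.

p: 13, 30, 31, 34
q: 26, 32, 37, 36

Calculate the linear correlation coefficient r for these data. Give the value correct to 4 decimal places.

0.9292

n = 4, Σp = 108, Σq = 131, Σp² = 3186, Σq² = 4365, Σpq = 3669
nΣpq − ΣpΣq = 14676 − 14148 = 528
nΣp² − (Σp)² = 12744 − 11664 = 1080; nΣq² − (Σq)² = 17460 − 17161 = 299
r = 528 / √(1080 × 299) = 528 / 568.2605 ≈ 0.9292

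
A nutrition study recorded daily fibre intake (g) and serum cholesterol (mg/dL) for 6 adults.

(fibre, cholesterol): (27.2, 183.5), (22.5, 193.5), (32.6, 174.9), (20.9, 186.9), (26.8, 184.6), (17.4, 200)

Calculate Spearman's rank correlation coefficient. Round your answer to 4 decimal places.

-0.9429

Rank fibre: 5, 3, 6, 2, 4, 1
Rank cholesterol: 2, 5, 1, 4, 3, 6
d = rank(fibre) − rank(cholesterol): 3, -2, 5, -2, 1, -5; Σd² = 68
ρ = 1 − 6Σd² / [n(n²−1)] = 1 − 6×68 / (6×35) = 1 − 408/210 ≈ -0.9429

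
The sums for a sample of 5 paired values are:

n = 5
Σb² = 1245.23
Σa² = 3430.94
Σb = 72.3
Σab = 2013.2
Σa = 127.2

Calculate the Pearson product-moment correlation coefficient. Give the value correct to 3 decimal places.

r = (nΣab − ΣaΣb) / √[(nΣa² − (Σa)²)(nΣb² − (Σb)²)]
Numerator: 5×2013.2 − 127.2×72.3 = 869.44
Denominator: √[(17154.7 − 16179.84)(6226.15 − 5227.29)] = √[974.86 × 998.86] = 986.7870
r = 869.44 / 986.7870 ≈ 0.881

0.881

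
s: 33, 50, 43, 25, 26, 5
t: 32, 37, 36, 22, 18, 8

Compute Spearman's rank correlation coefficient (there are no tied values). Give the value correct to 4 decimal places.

0.9429

Rank s: 4, 6, 5, 2, 3, 1
Rank t: 4, 6, 5, 3, 2, 1
d = rank(s) − rank(t): 0, 0, 0, -1, 1, 0; Σd² = 2
ρ = 1 − 6Σd² / [n(n²−1)] = 1 − 6×2 / (6×35) = 1 − 12/210 ≈ 0.9429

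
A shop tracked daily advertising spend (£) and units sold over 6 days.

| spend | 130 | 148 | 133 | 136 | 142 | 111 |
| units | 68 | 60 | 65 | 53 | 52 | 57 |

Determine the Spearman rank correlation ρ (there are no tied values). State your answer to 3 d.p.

Rank spend: 2, 6, 3, 4, 5, 1
Rank units: 6, 4, 5, 2, 1, 3
d = rank(spend) − rank(units): -4, 2, -2, 2, 4, -2; Σd² = 48
ρ = 1 − 6Σd² / [n(n²−1)] = 1 − 6×48 / (6×35) = 1 − 288/210 ≈ -0.371

-0.371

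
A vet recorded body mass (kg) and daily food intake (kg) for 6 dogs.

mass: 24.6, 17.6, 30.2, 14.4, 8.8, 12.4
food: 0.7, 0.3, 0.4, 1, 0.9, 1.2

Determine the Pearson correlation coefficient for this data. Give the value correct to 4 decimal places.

-0.6557

n = 6, Σx = 108, Σy = 4.5, Σx² = 2265.52, Σy² = 3.99, Σxy = 71.78
nΣxy − ΣxΣy = 430.68 − 486 = -55.32
nΣx² − (Σx)² = 13593.12 − 11664 = 1929.12; nΣy² − (Σy)² = 23.94 − 20.25 = 3.69
r = -55.32 / √(1929.12 × 3.69) = -55.32 / 84.3709 ≈ -0.6557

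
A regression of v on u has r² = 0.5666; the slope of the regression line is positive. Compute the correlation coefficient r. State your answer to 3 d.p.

0.753

|r| = √0.5666 = 0.753
The association is positive, so r = 0.753.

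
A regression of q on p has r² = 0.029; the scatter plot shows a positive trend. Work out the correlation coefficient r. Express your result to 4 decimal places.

0.1703

|r| = √0.029 = 0.1703
The association is positive, so r = 0.1703.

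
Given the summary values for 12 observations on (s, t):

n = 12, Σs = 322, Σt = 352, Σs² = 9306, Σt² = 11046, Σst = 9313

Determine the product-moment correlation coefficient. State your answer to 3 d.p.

r = (nΣst − ΣsΣt) / √[(nΣs² − (Σs)²)(nΣt² − (Σt)²)]
Numerator: 12×9313 − 322×352 = -1588
Denominator: √[(111672 − 103684)(132552 − 123904)] = √[7988 × 8648] = 8311.4514
r = -1588 / 8311.4514 ≈ -0.191

-0.191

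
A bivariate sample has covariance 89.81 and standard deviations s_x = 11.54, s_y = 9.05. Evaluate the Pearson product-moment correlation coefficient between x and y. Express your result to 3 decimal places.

0.860

r = Cov(x,y) / (s_x · s_y) = 89.81 / (11.54 × 9.05)
  = 89.81 / 104.4370 ≈ 0.860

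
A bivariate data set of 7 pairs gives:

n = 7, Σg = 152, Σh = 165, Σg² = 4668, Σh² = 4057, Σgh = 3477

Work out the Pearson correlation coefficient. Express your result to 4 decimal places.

-0.2210

r = (nΣgh − ΣgΣh) / √[(nΣg² − (Σg)²)(nΣh² − (Σh)²)]
Numerator: 7×3477 − 152×165 = -741
Denominator: √[(32676 − 23104)(28399 − 27225)] = √[9572 × 1174] = 3352.2422
r = -741 / 3352.2422 ≈ -0.2210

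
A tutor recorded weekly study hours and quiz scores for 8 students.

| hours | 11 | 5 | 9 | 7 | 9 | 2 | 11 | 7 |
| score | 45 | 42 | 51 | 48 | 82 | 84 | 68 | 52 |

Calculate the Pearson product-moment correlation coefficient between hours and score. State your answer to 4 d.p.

-0.2258

n = 8, Σx = 61, Σy = 472, Σx² = 531, Σy² = 29802, Σxy = 3518
nΣxy − ΣxΣy = 28144 − 28792 = -648
nΣx² − (Σx)² = 4248 − 3721 = 527; nΣy² − (Σy)² = 238416 − 222784 = 15632
r = -648 / √(527 × 15632) = -648 / 2870.2028 ≈ -0.2258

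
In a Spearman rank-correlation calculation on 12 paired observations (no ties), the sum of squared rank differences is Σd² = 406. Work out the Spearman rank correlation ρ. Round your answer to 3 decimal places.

-0.420

ρ = 1 − 6Σd² / [n(n²−1)] = 1 − 6×406 / (12×143)
  = 1 − 2436/1716 = 1 − 1.4196 ≈ -0.420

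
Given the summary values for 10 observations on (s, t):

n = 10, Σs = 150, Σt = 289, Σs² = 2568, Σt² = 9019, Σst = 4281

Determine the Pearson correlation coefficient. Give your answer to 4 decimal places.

r = (nΣst − ΣsΣt) / √[(nΣs² − (Σs)²)(nΣt² − (Σt)²)]
Numerator: 10×4281 − 150×289 = -540
Denominator: √[(25680 − 22500)(90190 − 83521)] = √[3180 × 6669] = 4605.1515
r = -540 / 4605.1515 ≈ -0.1173

-0.1173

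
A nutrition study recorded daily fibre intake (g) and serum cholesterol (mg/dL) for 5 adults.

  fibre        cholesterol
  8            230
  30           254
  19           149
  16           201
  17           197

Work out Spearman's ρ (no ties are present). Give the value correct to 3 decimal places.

Rank fibre: 1, 5, 4, 2, 3
Rank cholesterol: 4, 5, 1, 3, 2
d = rank(fibre) − rank(cholesterol): -3, 0, 3, -1, 1; Σd² = 20
ρ = 1 − 6Σd² / [n(n²−1)] = 1 − 6×20 / (5×24) = 1 − 120/120 ≈ 0.000

0.000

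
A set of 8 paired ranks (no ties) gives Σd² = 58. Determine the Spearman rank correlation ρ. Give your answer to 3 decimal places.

ρ = 1 − 6Σd² / [n(n²−1)] = 1 − 6×58 / (8×63)
  = 1 − 348/504 = 1 − 0.6905 ≈ 0.310

0.310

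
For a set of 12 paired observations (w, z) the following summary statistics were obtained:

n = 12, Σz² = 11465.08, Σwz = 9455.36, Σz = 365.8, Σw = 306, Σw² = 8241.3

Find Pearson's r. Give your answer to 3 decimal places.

0.343

r = (nΣwz − ΣwΣz) / √[(nΣw² − (Σw)²)(nΣz² − (Σz)²)]
Numerator: 12×9455.36 − 306×365.8 = 1529.52
Denominator: √[(98895.6 − 93636)(137580.96 − 133809.64)] = √[5259.6 × 3771.32] = 4453.7214
r = 1529.52 / 4453.7214 ≈ 0.343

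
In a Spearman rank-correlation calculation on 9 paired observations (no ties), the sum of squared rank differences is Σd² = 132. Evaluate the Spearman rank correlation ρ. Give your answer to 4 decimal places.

ρ = 1 − 6Σd² / [n(n²−1)] = 1 − 6×132 / (9×80)
  = 1 − 792/720 = 1 − 1.10000 ≈ -0.1000

-0.1000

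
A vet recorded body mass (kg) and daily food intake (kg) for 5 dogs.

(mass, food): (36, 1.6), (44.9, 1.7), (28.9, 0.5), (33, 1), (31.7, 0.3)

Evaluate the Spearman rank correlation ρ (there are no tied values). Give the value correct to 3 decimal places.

0.900

Rank mass: 4, 5, 1, 3, 2
Rank food: 4, 5, 2, 3, 1
d = rank(mass) − rank(food): 0, 0, -1, 0, 1; Σd² = 2
ρ = 1 − 6Σd² / [n(n²−1)] = 1 − 6×2 / (5×24) = 1 − 12/120 ≈ 0.900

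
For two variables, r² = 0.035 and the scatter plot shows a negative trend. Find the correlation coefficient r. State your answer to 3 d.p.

-0.187

|r| = √0.035 = 0.187
The association is negative, so r = −0.187.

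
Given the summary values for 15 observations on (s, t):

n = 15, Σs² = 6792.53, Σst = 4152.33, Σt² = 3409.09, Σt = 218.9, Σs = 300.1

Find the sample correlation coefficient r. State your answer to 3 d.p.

r = (nΣst − ΣsΣt) / √[(nΣs² − (Σs)²)(nΣt² − (Σt)²)]
Numerator: 15×4152.33 − 300.1×218.9 = -3406.94
Denominator: √[(101887.95 − 90060.01)(51136.35 − 47917.21)] = √[11827.94 × 3219.14] = 6170.5587
r = -3406.94 / 6170.5587 ≈ -0.552

-0.552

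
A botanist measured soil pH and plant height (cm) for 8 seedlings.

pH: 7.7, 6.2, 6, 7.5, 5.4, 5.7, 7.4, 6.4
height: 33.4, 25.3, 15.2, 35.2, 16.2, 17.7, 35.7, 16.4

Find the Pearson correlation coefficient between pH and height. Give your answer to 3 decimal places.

n = 8, Σx = 52.3, Σy = 195.1, Σx² = 347.35, Σy² = 5344.91, Σxy = 1326.75
nΣxy − ΣxΣy = 10614 − 10203.73 = 410.27
nΣx² − (Σx)² = 2778.8 − 2735.29 = 43.51; nΣy² − (Σy)² = 42759.28 − 38064.01 = 4695.27
r = 410.27 / √(43.51 × 4695.27) = 410.27 / 451.9858 ≈ 0.908

0.908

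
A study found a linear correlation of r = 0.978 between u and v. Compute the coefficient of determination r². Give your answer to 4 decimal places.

r² = (0.978)² = 0.9565

0.9565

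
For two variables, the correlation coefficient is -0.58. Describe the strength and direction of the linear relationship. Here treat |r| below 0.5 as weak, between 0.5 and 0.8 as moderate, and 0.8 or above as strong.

r = -0.58 < 0 so the relationship is negative.
|r| = 0.58, which falls in the moderate range.

moderate negative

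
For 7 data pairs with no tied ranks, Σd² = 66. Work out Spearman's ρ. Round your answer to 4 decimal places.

-0.1786

ρ = 1 − 6Σd² / [n(n²−1)] = 1 − 6×66 / (7×48)
  = 1 − 396/336 = 1 − 1.17857 ≈ -0.1786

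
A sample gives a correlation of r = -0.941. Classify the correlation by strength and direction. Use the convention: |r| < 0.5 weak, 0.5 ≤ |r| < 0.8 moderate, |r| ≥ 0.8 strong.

r = -0.941 < 0 so the relationship is negative.
|r| = 0.941, which falls in the strong range.

strong negative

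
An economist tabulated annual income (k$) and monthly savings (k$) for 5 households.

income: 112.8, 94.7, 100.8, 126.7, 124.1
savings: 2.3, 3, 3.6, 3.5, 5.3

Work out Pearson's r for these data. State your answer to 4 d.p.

n = 5, Σx = 559.1, Σy = 17.7, Σx² = 63306.27, Σy² = 67.59, Σxy = 2007.6
nΣxy − ΣxΣy = 10038 − 9896.07 = 141.93
nΣx² − (Σx)² = 316531.35 − 312592.81 = 3938.54; nΣy² − (Σy)² = 337.95 − 313.29 = 24.66
r = 141.93 / √(3938.54 × 24.66) = 141.93 / 311.6479 ≈ 0.4554

0.4554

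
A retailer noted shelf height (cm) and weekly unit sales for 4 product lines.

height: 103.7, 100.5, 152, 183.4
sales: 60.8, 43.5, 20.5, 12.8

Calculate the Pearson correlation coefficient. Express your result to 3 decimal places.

n = 4, Σx = 539.6, Σy = 137.6, Σx² = 77593.5, Σy² = 6172.98, Σxy = 16140.23
nΣxy − ΣxΣy = 64560.92 − 74248.96 = -9688.04
nΣx² − (Σx)² = 310374 − 291168.16 = 19205.84; nΣy² − (Σy)² = 24691.92 − 18933.76 = 5758.16
r = -9688.04 / √(19205.84 × 5758.16) = -9688.04 / 10516.1923 ≈ -0.921

-0.921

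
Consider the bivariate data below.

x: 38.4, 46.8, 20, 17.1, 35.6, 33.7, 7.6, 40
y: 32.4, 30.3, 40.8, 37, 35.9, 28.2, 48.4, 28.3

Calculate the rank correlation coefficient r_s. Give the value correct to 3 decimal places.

-0.714

Rank x: 6, 8, 3, 2, 5, 4, 1, 7
Rank y: 4, 3, 7, 6, 5, 1, 8, 2
d = rank(x) − rank(y): 2, 5, -4, -4, 0, 3, -7, 5; Σd² = 144
ρ = 1 − 6Σd² / [n(n²−1)] = 1 − 6×144 / (8×63) = 1 − 864/504 ≈ -0.714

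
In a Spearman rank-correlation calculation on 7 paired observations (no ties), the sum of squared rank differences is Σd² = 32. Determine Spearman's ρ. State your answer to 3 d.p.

ρ = 1 − 6Σd² / [n(n²−1)] = 1 − 6×32 / (7×48)
  = 1 − 192/336 = 1 − 0.5714 ≈ 0.429

0.429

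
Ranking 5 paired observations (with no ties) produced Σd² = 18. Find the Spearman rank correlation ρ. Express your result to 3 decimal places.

ρ = 1 − 6Σd² / [n(n²−1)] = 1 − 6×18 / (5×24)
  = 1 − 108/120 = 1 − 0.9000 ≈ 0.100

0.100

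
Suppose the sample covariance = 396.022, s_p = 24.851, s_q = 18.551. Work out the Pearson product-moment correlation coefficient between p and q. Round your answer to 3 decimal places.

r = Cov(p,q) / (s_p · s_q) = 396.022 / (24.851 × 18.551)
  = 396.022 / 461.0109 ≈ 0.859

0.859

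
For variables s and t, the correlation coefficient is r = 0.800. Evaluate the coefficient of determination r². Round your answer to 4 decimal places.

0.6400

r² = (0.800)² = 0.6400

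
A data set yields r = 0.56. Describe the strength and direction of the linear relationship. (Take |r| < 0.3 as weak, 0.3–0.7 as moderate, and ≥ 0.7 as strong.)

r = 0.56 > 0 so the relationship is positive.
|r| = 0.56, which falls in the moderate range.

moderate positive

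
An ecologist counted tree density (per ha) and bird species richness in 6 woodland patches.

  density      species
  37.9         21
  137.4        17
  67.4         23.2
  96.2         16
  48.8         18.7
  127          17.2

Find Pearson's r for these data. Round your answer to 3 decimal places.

-0.655

n = 6, Σx = 514.7, Σy = 113.1, Σx² = 52622.81, Σy² = 2169.77, Σxy = 9331.54
nΣxy − ΣxΣy = 55989.24 − 58212.57 = -2223.33
nΣx² − (Σx)² = 315736.86 − 264916.09 = 50820.77; nΣy² − (Σy)² = 13018.62 − 12791.61 = 227.01
r = -2223.33 / √(50820.77 × 227.01) = -2223.33 / 3396.5899 ≈ -0.655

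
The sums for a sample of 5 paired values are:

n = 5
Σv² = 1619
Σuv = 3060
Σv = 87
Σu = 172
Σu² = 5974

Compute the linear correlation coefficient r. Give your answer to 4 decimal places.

r = (nΣuv − ΣuΣv) / √[(nΣu² − (Σu)²)(nΣv² − (Σv)²)]
Numerator: 5×3060 − 172×87 = 336
Denominator: √[(29870 − 29584)(8095 − 7569)] = √[286 × 526] = 387.8608
r = 336 / 387.8608 ≈ 0.8663

0.8663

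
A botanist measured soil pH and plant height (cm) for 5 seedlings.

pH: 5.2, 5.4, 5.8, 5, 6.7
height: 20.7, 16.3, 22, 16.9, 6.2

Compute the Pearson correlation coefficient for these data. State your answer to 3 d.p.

n = 5, Σx = 28.1, Σy = 82.1, Σx² = 159.73, Σy² = 1502.23, Σxy = 449.3
nΣxy − ΣxΣy = 2246.5 − 2307.01 = -60.51
nΣx² − (Σx)² = 798.65 − 789.61 = 9.04; nΣy² − (Σy)² = 7511.15 − 6740.41 = 770.74
r = -60.51 / √(9.04 × 770.74) = -60.51 / 83.4715 ≈ -0.725

-0.725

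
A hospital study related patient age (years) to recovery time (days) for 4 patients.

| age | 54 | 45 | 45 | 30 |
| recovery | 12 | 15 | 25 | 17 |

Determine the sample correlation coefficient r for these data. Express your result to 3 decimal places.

n = 4, Σx = 174, Σy = 69, Σx² = 7866, Σy² = 1283, Σxy = 2958
nΣxy − ΣxΣy = 11832 − 12006 = -174
nΣx² − (Σx)² = 31464 − 30276 = 1188; nΣy² − (Σy)² = 5132 − 4761 = 371
r = -174 / √(1188 × 371) = -174 / 663.8885 ≈ -0.262

-0.262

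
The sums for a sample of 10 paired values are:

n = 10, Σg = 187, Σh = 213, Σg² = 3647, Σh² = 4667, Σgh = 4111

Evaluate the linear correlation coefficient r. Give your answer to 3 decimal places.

r = (nΣgh − ΣgΣh) / √[(nΣg² − (Σg)²)(nΣh² − (Σh)²)]
Numerator: 10×4111 − 187×213 = 1279
Denominator: √[(36470 − 34969)(46670 − 45369)] = √[1501 × 1301] = 1397.4266
r = 1279 / 1397.4266 ≈ 0.915

0.915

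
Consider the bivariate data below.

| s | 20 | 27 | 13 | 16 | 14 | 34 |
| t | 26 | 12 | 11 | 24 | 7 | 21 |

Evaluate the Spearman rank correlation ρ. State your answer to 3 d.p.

0.486

Rank s: 4, 5, 1, 3, 2, 6
Rank t: 6, 3, 2, 5, 1, 4
d = rank(s) − rank(t): -2, 2, -1, -2, 1, 2; Σd² = 18
ρ = 1 − 6Σd² / [n(n²−1)] = 1 − 6×18 / (6×35) = 1 − 108/210 ≈ 0.486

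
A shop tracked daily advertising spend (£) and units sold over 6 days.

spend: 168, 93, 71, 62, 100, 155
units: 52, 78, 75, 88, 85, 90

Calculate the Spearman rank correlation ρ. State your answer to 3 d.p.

Rank spend: 6, 3, 2, 1, 4, 5
Rank units: 1, 3, 2, 5, 4, 6
d = rank(spend) − rank(units): 5, 0, 0, -4, 0, -1; Σd² = 42
ρ = 1 − 6Σd² / [n(n²−1)] = 1 − 6×42 / (6×35) = 1 − 252/210 ≈ -0.200

-0.200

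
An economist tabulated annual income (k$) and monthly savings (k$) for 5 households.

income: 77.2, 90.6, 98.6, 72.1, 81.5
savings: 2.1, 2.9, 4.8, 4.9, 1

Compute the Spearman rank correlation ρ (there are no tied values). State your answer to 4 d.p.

-0.1000

Rank income: 2, 4, 5, 1, 3
Rank savings: 2, 3, 4, 5, 1
d = rank(income) − rank(savings): 0, 1, 1, -4, 2; Σd² = 22
ρ = 1 − 6Σd² / [n(n²−1)] = 1 − 6×22 / (5×24) = 1 − 132/120 ≈ -0.1000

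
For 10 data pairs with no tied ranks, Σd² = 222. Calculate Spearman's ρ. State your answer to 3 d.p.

ρ = 1 − 6Σd² / [n(n²−1)] = 1 − 6×222 / (10×99)
  = 1 − 1332/990 = 1 − 1.3455 ≈ -0.345

-0.345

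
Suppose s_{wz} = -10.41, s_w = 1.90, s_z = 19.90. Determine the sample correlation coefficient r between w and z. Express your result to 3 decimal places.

-0.275

r = Cov(w,z) / (s_w · s_z) = -10.41 / (1.90 × 19.90)
  = -10.41 / 37.8100 ≈ -0.275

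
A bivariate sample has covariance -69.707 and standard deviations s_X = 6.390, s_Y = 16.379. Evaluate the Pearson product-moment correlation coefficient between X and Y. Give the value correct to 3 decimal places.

-0.666

r = Cov(X,Y) / (s_X · s_Y) = -69.707 / (6.390 × 16.379)
  = -69.707 / 104.6618 ≈ -0.666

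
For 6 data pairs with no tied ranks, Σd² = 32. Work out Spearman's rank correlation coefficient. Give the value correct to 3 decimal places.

0.086

ρ = 1 − 6Σd² / [n(n²−1)] = 1 − 6×32 / (6×35)
  = 1 − 192/210 = 1 − 0.9143 ≈ 0.086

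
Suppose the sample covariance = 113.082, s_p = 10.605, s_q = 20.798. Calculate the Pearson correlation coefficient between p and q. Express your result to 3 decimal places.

0.513

r = Cov(p,q) / (s_p · s_q) = 113.082 / (10.605 × 20.798)
  = 113.082 / 220.5628 ≈ 0.513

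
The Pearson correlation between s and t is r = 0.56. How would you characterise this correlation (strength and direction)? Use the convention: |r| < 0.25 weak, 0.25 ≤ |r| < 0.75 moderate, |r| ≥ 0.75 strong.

moderate positive

r = 0.56 > 0 so the relationship is positive.
|r| = 0.56, which falls in the moderate range.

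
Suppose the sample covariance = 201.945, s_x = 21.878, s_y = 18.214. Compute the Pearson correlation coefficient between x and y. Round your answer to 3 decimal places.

0.507

r = Cov(x,y) / (s_x · s_y) = 201.945 / (21.878 × 18.214)
  = 201.945 / 398.4859 ≈ 0.507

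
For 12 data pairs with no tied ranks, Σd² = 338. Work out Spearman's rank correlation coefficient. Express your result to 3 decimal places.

ρ = 1 − 6Σd² / [n(n²−1)] = 1 − 6×338 / (12×143)
  = 1 − 2028/1716 = 1 − 1.1818 ≈ -0.182

-0.182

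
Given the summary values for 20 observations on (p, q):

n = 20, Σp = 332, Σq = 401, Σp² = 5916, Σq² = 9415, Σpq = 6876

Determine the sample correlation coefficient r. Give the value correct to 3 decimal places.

r = (nΣpq − ΣpΣq) / √[(nΣp² − (Σp)²)(nΣq² − (Σq)²)]
Numerator: 20×6876 − 332×401 = 4388
Denominator: √[(118320 − 110224)(188300 − 160801)] = √[8096 × 27499] = 14920.8547
r = 4388 / 14920.8547 ≈ 0.294

0.294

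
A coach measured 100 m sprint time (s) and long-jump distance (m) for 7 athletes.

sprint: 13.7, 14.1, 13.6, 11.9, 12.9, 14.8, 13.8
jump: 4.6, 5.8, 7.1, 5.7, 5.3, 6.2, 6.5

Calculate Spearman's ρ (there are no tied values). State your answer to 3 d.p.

0.321

Rank sprint: 4, 6, 3, 1, 2, 7, 5
Rank jump: 1, 4, 7, 3, 2, 5, 6
d = rank(sprint) − rank(jump): 3, 2, -4, -2, 0, 2, -1; Σd² = 38
ρ = 1 − 6Σd² / [n(n²−1)] = 1 − 6×38 / (7×48) = 1 − 228/336 ≈ 0.321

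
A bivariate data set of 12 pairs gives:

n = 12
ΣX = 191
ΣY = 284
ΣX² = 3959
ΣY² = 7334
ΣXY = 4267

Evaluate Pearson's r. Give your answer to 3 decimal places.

-0.338

r = (nΣXY − ΣXΣY) / √[(nΣX² − (ΣX)²)(nΣY² − (ΣY)²)]
Numerator: 12×4267 − 191×284 = -3040
Denominator: √[(47508 − 36481)(88008 − 80656)] = √[11027 × 7352] = 9003.9160
r = -3040 / 9003.9160 ≈ -0.338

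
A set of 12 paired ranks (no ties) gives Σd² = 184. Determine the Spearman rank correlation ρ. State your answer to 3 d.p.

ρ = 1 − 6Σd² / [n(n²−1)] = 1 − 6×184 / (12×143)
  = 1 − 1104/1716 = 1 − 0.6434 ≈ 0.357

0.357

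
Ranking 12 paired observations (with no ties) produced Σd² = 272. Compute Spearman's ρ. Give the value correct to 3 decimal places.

0.049

ρ = 1 − 6Σd² / [n(n²−1)] = 1 − 6×272 / (12×143)
  = 1 − 1632/1716 = 1 − 0.9510 ≈ 0.049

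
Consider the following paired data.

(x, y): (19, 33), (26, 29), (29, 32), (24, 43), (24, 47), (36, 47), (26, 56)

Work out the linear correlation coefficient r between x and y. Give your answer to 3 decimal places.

n = 7, Σx = 184, Σy = 287, Σx² = 5002, Σy² = 12357, Σxy = 7617
nΣxy − ΣxΣy = 53319 − 52808 = 511
nΣx² − (Σx)² = 35014 − 33856 = 1158; nΣy² − (Σy)² = 86499 − 82369 = 4130
r = 511 / √(1158 × 4130) = 511 / 2186.9019 ≈ 0.234

0.234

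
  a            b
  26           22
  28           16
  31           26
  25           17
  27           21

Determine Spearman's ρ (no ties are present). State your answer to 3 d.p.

0.300

Rank a: 2, 4, 5, 1, 3
Rank b: 4, 1, 5, 2, 3
d = rank(a) − rank(b): -2, 3, 0, -1, 0; Σd² = 14
ρ = 1 − 6Σd² / [n(n²−1)] = 1 − 6×14 / (5×24) = 1 − 84/120 ≈ 0.300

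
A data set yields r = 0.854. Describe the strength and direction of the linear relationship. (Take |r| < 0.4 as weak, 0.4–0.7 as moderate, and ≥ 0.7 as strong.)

r = 0.854 > 0 so the relationship is positive.
|r| = 0.854, which falls in the strong range.

strong positive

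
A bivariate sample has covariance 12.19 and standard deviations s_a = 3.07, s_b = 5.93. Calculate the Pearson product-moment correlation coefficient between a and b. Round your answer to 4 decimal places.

0.6696

r = Cov(a,b) / (s_a · s_b) = 12.19 / (3.07 × 5.93)
  = 12.19 / 18.2051 ≈ 0.6696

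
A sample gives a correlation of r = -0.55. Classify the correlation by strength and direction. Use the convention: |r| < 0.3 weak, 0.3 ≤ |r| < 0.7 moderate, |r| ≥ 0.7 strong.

moderate negative

r = -0.55 < 0 so the relationship is negative.
|r| = 0.55, which falls in the moderate range.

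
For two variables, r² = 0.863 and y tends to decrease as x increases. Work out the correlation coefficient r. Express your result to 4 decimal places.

-0.9290

|r| = √0.863 = 0.9290
The association is negative, so r = −0.9290.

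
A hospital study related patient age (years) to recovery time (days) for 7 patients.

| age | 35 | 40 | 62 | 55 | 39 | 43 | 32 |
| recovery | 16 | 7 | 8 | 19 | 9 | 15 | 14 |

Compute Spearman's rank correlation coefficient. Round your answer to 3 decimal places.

Rank age: 2, 4, 7, 6, 3, 5, 1
Rank recovery: 6, 1, 2, 7, 3, 5, 4
d = rank(age) − rank(recovery): -4, 3, 5, -1, 0, 0, -3; Σd² = 60
ρ = 1 − 6Σd² / [n(n²−1)] = 1 − 6×60 / (7×48) = 1 − 360/336 ≈ -0.071

-0.071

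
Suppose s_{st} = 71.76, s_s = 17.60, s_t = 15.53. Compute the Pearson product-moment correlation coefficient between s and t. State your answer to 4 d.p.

0.2625

r = Cov(s,t) / (s_s · s_t) = 71.76 / (17.60 × 15.53)
  = 71.76 / 273.3280 ≈ 0.2625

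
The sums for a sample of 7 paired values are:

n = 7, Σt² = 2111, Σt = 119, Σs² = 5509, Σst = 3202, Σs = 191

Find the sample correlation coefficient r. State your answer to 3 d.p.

-0.278

r = (nΣst − ΣsΣt) / √[(nΣs² − (Σs)²)(nΣt² − (Σt)²)]
Numerator: 7×3202 − 191×119 = -315
Denominator: √[(38563 − 36481)(14777 − 14161)] = √[2082 × 616] = 1132.4805
r = -315 / 1132.4805 ≈ -0.278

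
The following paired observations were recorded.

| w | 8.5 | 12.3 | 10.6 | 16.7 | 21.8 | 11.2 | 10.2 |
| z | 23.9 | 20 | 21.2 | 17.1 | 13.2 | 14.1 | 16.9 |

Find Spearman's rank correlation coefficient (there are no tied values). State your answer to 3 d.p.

-0.607

Rank w: 1, 5, 3, 6, 7, 4, 2
Rank z: 7, 5, 6, 4, 1, 2, 3
d = rank(w) − rank(z): -6, 0, -3, 2, 6, 2, -1; Σd² = 90
ρ = 1 − 6Σd² / [n(n²−1)] = 1 − 6×90 / (7×48) = 1 − 540/336 ≈ -0.607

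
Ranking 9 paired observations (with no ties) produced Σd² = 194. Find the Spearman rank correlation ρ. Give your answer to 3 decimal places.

ρ = 1 − 6Σd² / [n(n²−1)] = 1 − 6×194 / (9×80)
  = 1 − 1164/720 = 1 − 1.6167 ≈ -0.617

-0.617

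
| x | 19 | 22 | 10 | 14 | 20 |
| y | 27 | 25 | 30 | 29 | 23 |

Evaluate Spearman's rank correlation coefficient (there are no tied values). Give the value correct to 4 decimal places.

Rank x: 3, 5, 1, 2, 4
Rank y: 3, 2, 5, 4, 1
d = rank(x) − rank(y): 0, 3, -4, -2, 3; Σd² = 38
ρ = 1 − 6Σd² / [n(n²−1)] = 1 − 6×38 / (5×24) = 1 − 228/120 ≈ -0.9000

-0.9000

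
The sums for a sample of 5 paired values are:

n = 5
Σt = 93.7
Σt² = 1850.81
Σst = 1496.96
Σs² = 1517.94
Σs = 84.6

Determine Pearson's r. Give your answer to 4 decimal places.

-0.9763

r = (nΣst − ΣsΣt) / √[(nΣs² − (Σs)²)(nΣt² − (Σt)²)]
Numerator: 5×1496.96 − 84.6×93.7 = -442.22
Denominator: √[(7589.7 − 7157.16)(9254.05 − 8779.69)] = √[432.54 × 474.36] = 452.9676
r = -442.22 / 452.9676 ≈ -0.9763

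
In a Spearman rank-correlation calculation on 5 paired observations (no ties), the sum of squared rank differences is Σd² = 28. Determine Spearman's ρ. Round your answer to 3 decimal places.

ρ = 1 − 6Σd² / [n(n²−1)] = 1 − 6×28 / (5×24)
  = 1 − 168/120 = 1 − 1.4000 ≈ -0.400

-0.400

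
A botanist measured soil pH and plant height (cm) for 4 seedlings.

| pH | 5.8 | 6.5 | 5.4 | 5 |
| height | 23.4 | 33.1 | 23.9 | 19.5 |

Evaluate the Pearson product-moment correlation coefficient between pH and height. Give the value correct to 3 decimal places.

n = 4, Σx = 22.7, Σy = 99.9, Σx² = 130.05, Σy² = 2594.63, Σxy = 577.43
nΣxy − ΣxΣy = 2309.72 − 2267.73 = 41.99
nΣx² − (Σx)² = 520.2 − 515.29 = 4.91; nΣy² − (Σy)² = 10378.52 − 9980.01 = 398.51
r = 41.99 / √(4.91 × 398.51) = 41.99 / 44.2344 ≈ 0.949

0.949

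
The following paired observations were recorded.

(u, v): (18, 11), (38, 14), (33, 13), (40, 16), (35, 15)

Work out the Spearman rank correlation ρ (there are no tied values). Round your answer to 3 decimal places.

0.900

Rank u: 1, 4, 2, 5, 3
Rank v: 1, 3, 2, 5, 4
d = rank(u) − rank(v): 0, 1, 0, 0, -1; Σd² = 2
ρ = 1 − 6Σd² / [n(n²−1)] = 1 − 6×2 / (5×24) = 1 − 12/120 ≈ 0.900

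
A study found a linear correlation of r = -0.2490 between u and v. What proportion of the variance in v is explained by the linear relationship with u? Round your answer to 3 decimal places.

0.062

r² = (-0.2490)² = 0.062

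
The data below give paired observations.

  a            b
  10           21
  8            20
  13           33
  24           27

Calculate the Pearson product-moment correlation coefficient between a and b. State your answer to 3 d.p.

0.452

n = 4, Σa = 55, Σb = 101, Σa² = 909, Σb² = 2659, Σab = 1447
nΣab − ΣaΣb = 5788 − 5555 = 233
nΣa² − (Σa)² = 3636 − 3025 = 611; nΣb² − (Σb)² = 10636 − 10201 = 435
r = 233 / √(611 × 435) = 233 / 515.5434 ≈ 0.452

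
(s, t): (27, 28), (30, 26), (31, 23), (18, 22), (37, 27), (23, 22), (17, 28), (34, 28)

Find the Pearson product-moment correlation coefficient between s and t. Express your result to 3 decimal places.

0.320

n = 8, Σs = 217, Σt = 204, Σs² = 6257, Σt² = 5254, Σst = 5578
nΣst − ΣsΣt = 44624 − 44268 = 356
nΣs² − (Σs)² = 50056 − 47089 = 2967; nΣt² − (Σt)² = 42032 − 41616 = 416
r = 356 / √(2967 × 416) = 356 / 1110.9779 ≈ 0.320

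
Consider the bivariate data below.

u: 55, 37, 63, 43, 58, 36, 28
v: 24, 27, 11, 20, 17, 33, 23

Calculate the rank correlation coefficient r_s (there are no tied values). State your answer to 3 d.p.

Rank u: 5, 3, 7, 4, 6, 2, 1
Rank v: 5, 6, 1, 3, 2, 7, 4
d = rank(u) − rank(v): 0, -3, 6, 1, 4, -5, -3; Σd² = 96
ρ = 1 − 6Σd² / [n(n²−1)] = 1 − 6×96 / (7×48) = 1 − 576/336 ≈ -0.714

-0.714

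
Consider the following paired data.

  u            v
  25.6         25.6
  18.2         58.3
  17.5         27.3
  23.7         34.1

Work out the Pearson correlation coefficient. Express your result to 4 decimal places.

n = 4, Σu = 85, Σv = 145.3, Σu² = 1854.54, Σv² = 5962.35, Σuv = 3002.34
nΣuv − ΣuΣv = 12009.36 − 12350.5 = -341.14
nΣu² − (Σu)² = 7418.16 − 7225 = 193.16; nΣv² − (Σv)² = 23849.4 − 21112.09 = 2737.31
r = -341.14 / √(193.16 × 2737.31) = -341.14 / 727.1443 ≈ -0.4692

-0.4692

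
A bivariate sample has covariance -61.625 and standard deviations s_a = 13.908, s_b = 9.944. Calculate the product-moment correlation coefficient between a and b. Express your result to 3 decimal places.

-0.446

r = Cov(a,b) / (s_a · s_b) = -61.625 / (13.908 × 9.944)
  = -61.625 / 138.3012 ≈ -0.446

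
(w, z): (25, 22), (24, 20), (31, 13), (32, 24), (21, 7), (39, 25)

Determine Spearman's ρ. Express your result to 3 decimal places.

Rank w: 3, 2, 4, 5, 1, 6
Rank z: 4, 3, 2, 5, 1, 6
d = rank(w) − rank(z): -1, -1, 2, 0, 0, 0; Σd² = 6
ρ = 1 − 6Σd² / [n(n²−1)] = 1 − 6×6 / (6×35) = 1 − 36/210 ≈ 0.829

0.829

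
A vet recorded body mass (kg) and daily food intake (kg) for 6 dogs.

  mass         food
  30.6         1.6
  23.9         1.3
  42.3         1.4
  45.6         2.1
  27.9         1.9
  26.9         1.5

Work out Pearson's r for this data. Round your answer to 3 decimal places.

0.458

n = 6, Σx = 197.2, Σy = 9.8, Σx² = 6878.24, Σy² = 16.48, Σxy = 328.37
nΣxy − ΣxΣy = 1970.22 − 1932.56 = 37.66
nΣx² − (Σx)² = 41269.44 − 38887.84 = 2381.6; nΣy² − (Σy)² = 98.88 − 96.04 = 2.84
r = 37.66 / √(2381.6 × 2.84) = 37.66 / 82.2420 ≈ 0.458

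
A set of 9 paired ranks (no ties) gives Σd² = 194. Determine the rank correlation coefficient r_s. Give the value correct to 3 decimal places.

-0.617

ρ = 1 − 6Σd² / [n(n²−1)] = 1 − 6×194 / (9×80)
  = 1 − 1164/720 = 1 − 1.6167 ≈ -0.617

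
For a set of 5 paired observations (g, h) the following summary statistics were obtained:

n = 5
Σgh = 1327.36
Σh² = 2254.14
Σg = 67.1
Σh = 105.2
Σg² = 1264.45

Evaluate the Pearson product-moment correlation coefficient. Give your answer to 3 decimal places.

-0.693

r = (nΣgh − ΣgΣh) / √[(nΣg² − (Σg)²)(nΣh² − (Σh)²)]
Numerator: 5×1327.36 − 67.1×105.2 = -422.12
Denominator: √[(6322.25 − 4502.41)(11270.7 − 11067.04)] = √[1819.84 × 203.66] = 608.7928
r = -422.12 / 608.7928 ≈ -0.693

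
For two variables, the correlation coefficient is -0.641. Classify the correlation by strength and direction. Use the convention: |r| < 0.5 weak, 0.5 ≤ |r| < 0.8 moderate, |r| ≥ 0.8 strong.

moderate negative

r = -0.641 < 0 so the relationship is negative.
|r| = 0.641, which falls in the moderate range.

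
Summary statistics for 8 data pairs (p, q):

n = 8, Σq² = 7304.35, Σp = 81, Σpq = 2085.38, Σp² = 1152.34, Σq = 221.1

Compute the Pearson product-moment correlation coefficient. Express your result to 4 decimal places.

-0.2434

r = (nΣpq − ΣpΣq) / √[(nΣp² − (Σp)²)(nΣq² − (Σq)²)]
Numerator: 8×2085.38 − 81×221.1 = -1226.06
Denominator: √[(9218.72 − 6561)(58434.8 − 48885.21)] = √[2657.72 × 9549.59] = 5037.8702
r = -1226.06 / 5037.8702 ≈ -0.2434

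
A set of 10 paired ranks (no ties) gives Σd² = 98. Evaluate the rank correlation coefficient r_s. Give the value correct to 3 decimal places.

ρ = 1 − 6Σd² / [n(n²−1)] = 1 − 6×98 / (10×99)
  = 1 − 588/990 = 1 − 0.5939 ≈ 0.406

0.406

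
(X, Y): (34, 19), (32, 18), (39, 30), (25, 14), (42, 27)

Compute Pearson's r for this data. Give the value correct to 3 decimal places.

0.918

n = 5, ΣX = 172, ΣY = 108, ΣX² = 6090, ΣY² = 2510, ΣXY = 3876
nΣXY − ΣXΣY = 19380 − 18576 = 804
nΣX² − (ΣX)² = 30450 − 29584 = 866; nΣY² − (ΣY)² = 12550 − 11664 = 886
r = 804 / √(866 × 886) = 804 / 875.9429 ≈ 0.918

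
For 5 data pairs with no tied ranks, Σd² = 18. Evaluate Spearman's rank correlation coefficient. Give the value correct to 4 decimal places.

0.1000

ρ = 1 − 6Σd² / [n(n²−1)] = 1 − 6×18 / (5×24)
  = 1 − 108/120 = 1 − 0.90000 ≈ 0.1000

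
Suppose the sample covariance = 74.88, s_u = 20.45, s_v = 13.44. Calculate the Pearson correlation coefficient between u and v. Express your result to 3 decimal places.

r = Cov(u,v) / (s_u · s_v) = 74.88 / (20.45 × 13.44)
  = 74.88 / 274.8480 ≈ 0.272

0.272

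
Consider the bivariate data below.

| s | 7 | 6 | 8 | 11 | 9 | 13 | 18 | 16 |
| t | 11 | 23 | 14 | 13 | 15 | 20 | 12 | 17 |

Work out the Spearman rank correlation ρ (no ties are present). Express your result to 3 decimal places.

Rank s: 2, 1, 3, 5, 4, 6, 8, 7
Rank t: 1, 8, 4, 3, 5, 7, 2, 6
d = rank(s) − rank(t): 1, -7, -1, 2, -1, -1, 6, 1; Σd² = 94
ρ = 1 − 6Σd² / [n(n²−1)] = 1 − 6×94 / (8×63) = 1 − 564/504 ≈ -0.119

-0.119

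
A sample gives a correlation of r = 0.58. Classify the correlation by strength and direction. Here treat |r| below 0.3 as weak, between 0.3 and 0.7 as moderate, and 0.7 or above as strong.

moderate positive

r = 0.58 > 0 so the relationship is positive.
|r| = 0.58, which falls in the moderate range.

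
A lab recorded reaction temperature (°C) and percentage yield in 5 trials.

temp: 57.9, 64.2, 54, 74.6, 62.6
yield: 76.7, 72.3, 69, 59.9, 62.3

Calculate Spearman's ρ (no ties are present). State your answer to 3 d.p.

-0.500

Rank temp: 2, 4, 1, 5, 3
Rank yield: 5, 4, 3, 1, 2
d = rank(temp) − rank(yield): -3, 0, -2, 4, 1; Σd² = 30
ρ = 1 − 6Σd² / [n(n²−1)] = 1 − 6×30 / (5×24) = 1 − 180/120 ≈ -0.500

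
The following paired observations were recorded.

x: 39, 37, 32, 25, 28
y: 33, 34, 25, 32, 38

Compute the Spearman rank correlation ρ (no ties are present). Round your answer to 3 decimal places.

0.100

Rank x: 5, 4, 3, 1, 2
Rank y: 3, 4, 1, 2, 5
d = rank(x) − rank(y): 2, 0, 2, -1, -3; Σd² = 18
ρ = 1 − 6Σd² / [n(n²−1)] = 1 − 6×18 / (5×24) = 1 − 108/120 ≈ 0.100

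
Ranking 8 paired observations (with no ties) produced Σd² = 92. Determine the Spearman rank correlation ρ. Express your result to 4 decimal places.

ρ = 1 − 6Σd² / [n(n²−1)] = 1 − 6×92 / (8×63)
  = 1 − 552/504 = 1 − 1.09524 ≈ -0.0952

-0.0952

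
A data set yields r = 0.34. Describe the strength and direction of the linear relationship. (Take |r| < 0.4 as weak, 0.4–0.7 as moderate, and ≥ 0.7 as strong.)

r = 0.34 > 0 so the relationship is positive.
|r| = 0.34, which falls in the weak range.

weak positive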